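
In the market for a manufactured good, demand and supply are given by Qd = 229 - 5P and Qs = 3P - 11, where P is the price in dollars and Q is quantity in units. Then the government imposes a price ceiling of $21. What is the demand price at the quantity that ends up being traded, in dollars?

Setting quantity demanded equal to quantity supplied, 229 - 5P = 3P - 11, gives P* = 30 and Q* = 79.
Because the ceiling (21) lies below the market-clearing price, it is binding.
At P = 21: Qd = 229 - 5·21 = 124 and Qs = 3·21 - 11 = 52.
Only 52 units reach the market. On the demand curve, the marginal buyer's willingness to pay at Q = 52 is (229 - 52)/5 = 35.4.

35.4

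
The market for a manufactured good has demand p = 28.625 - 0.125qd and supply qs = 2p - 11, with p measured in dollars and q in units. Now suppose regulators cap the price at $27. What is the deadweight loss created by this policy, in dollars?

Rearranging demand gives qd = 229 - 8p. Equilibrium: 229 - 8p = 2p - 11, so 240 = 10p and p* = 24, q* = 37.
The ceiling of 27 is above the equilibrium price 24, so it is not binding; the market clears at p* = 24, q* = 37.
Since the control does not bind, no trades are prevented and deadweight loss is zero.

0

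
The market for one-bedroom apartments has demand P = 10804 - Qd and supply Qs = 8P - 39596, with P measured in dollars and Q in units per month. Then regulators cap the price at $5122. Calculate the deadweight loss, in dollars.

8225424

Rearranging demand gives Qd = 10804 - P. In a free market, 10804 - P = 8P - 39596 gives the equilibrium P* = 5600, Q* = 5204.
Because the ceiling (5122) lies below the market-clearing price, it is binding.
At P = 5122: Qd = 10804 - 5122 = 5682 and Qs = 8·5122 - 39596 = 1380.
Quantity traded falls to 1380. At Q = 1380 the demand price is 10804 - 1380 = 9424 and the supply price is (39596 + 1380)/8 = 5122.
Deadweight loss = ½ · (9424 - 5122) · (5204 - 1380) = ½ · 4302 · 3824 = 8225424.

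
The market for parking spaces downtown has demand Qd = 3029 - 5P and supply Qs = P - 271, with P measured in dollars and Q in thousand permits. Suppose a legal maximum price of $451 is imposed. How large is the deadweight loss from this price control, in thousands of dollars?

Equilibrium: 3029 - 5P = P - 271, so 3300 = 6P and P* = 550, Q* = 279.
Because the ceiling (451) lies below the market-clearing price, it is binding.
At P = 451: Qd = 3029 - 5·451 = 774 and Qs = 451 - 271 = 180.
Quantity traded falls to 180. At Q = 180 the demand price is (3029 - 180)/5 = 569.8 and the supply price is 271 + 180 = 451.
Deadweight loss = ½ · (569.8 - 451) · (279 - 180) = ½ · 118.8 · 99 = 5880.6.

5880.6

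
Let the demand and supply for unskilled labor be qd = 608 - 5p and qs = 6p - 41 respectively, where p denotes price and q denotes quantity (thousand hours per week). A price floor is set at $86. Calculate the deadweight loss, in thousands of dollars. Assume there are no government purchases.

In a free market, 608 - 5p = 6p - 41 gives the equilibrium p* = 59, q* = 313.
Since 86 > 59, the floor is binding.
At p = 86: qd = 608 - 5·86 = 178 and qs = 6·86 - 41 = 475.
Quantity traded falls to 178. At q = 178 the demand price is (608 - 178)/5 = 86 and the supply price is (41 + 178)/6 = 36.5.
Deadweight loss = ½ · (86 - 36.5) · (313 - 178) = ½ · 49.5 · 135 = 3341.25.

3341.25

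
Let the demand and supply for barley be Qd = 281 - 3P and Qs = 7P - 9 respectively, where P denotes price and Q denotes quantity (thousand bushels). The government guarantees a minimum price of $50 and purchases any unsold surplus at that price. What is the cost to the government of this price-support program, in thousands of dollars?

Equilibrium: 281 - 3P = 7P - 9, so 290 = 10P and P* = 29, Q* = 194.
The floor of 50 is above the equilibrium price 29, so it binds.
At P = 50: Qd = 281 - 3·50 = 131 and Qs = 7·50 - 9 = 341.
Surplus = Qs - Qd = 210.
Government expenditure = surplus × support price = 210 × 50 = 10500.

10500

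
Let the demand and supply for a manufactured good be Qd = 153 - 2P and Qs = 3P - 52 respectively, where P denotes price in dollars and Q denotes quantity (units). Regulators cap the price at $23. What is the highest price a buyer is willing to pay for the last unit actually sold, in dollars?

68

Equilibrium: 153 - 2P = 3P - 52, so 205 = 5P and P* = 41, Q* = 71.
Since 23 < 41, the ceiling is binding.
At P = 23: Qd = 153 - 2·23 = 107 and Qs = 3·23 - 52 = 17.
Only 17 units reach the market. On the demand curve, the marginal buyer's willingness to pay at Q = 17 is (153 - 17)/2 = 68.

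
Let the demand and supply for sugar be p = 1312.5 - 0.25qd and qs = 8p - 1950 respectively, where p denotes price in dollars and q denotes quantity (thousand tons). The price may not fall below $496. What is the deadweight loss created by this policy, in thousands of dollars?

0

Rearranging demand gives qd = 5250 - 4p. Without the control the market clears where 5250 - 4p = 8p - 1950, i.e. p* = 600 and q* = 2850.
The floor of 496 is below the equilibrium price 600, so it is not binding; the market clears at p* = 600, q* = 2850.
Since the control does not bind, no trades are prevented and deadweight loss is zero.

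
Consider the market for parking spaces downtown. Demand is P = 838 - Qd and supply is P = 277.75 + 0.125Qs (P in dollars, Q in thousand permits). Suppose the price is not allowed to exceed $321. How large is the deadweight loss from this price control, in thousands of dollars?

12996

Rearranging demand gives Qd = 838 - P; rearranging supply gives Qs = 8P - 2222. Setting quantity demanded equal to quantity supplied, 838 - P = 8P - 2222, gives P* = 340 and Q* = 498.
Since 321 < 340, the ceiling is binding.
At P = 321: Qd = 838 - 321 = 517 and Qs = 8·321 - 2222 = 346.
Quantity traded falls to 346. At Q = 346 the demand price is 838 - 346 = 492 and the supply price is (2222 + 346)/8 = 321.
Deadweight loss = ½ · (492 - 321) · (498 - 346) = ½ · 171 · 152 = 12996.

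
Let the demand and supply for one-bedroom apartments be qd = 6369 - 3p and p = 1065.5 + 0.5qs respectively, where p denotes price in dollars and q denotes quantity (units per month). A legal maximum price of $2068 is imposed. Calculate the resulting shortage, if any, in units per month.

Rearranging supply gives qs = 2p - 2131. Without the control the market clears where 6369 - 3p = 2p - 2131, i.e. p* = 1700 and q* = 1269.
The ceiling of 2068 is above the equilibrium price 1700, so it is not binding; the market clears at p* = 1700, q* = 1269.
Since the control does not bind, there is no shortage.

0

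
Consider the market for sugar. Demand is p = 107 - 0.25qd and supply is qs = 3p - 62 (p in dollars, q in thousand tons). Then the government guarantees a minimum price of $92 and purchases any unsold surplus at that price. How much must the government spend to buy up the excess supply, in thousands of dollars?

14168

Rearranging demand gives qd = 428 - 4p. Setting quantity demanded equal to quantity supplied, 428 - 4p = 3p - 62, gives p* = 70 and q* = 148.
Since 92 > 70, the floor is binding.
At p = 92: qd = 428 - 4·92 = 60 and qs = 3·92 - 62 = 214.
Surplus = qs - qd = 154.
Government expenditure = surplus × support price = 154 × 92 = 14168.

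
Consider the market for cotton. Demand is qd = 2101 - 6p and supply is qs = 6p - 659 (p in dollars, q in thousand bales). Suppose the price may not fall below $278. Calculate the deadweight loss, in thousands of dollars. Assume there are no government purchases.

Setting quantity demanded equal to quantity supplied, 2101 - 6p = 6p - 659, gives p* = 230 and q* = 721.
Since 278 > 230, the floor is binding.
At p = 278: qd = 2101 - 6·278 = 433 and qs = 6·278 - 659 = 1009.
Quantity traded falls to 433. At q = 433 the demand price is (2101 - 433)/6 = 278 and the supply price is (659 + 433)/6 = 182.
Deadweight loss = ½ · (278 - 182) · (721 - 433) = ½ · 96 · 288 = 13824.

13824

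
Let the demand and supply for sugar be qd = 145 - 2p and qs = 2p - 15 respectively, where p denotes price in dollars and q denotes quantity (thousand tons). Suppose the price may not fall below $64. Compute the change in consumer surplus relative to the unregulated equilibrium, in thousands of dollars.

-984

Equilibrium: 145 - 2p = 2p - 15, so 160 = 4p and p* = 40, q* = 65.
The floor of 64 is above the equilibrium price 40, so it binds.
At p = 64: qd = 145 - 2·64 = 17 and qs = 2·64 - 15 = 113.
Consumer surplus without the control is ½ · (72.5 - 40) · 65 = 1056.25.
With the floor, consumers buy 17 units at 64, so CS = ½ · (72.5 - 64) · 17 = 72.25.
Change in consumer surplus = 72.25 - 1056.25 = -984.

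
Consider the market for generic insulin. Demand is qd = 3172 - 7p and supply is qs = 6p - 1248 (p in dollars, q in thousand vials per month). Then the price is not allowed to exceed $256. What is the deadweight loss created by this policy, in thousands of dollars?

39312

Equilibrium: 3172 - 7p = 6p - 1248, so 4420 = 13p and p* = 340, q* = 792.
The ceiling of 256 is below the equilibrium price 340, so it binds.
At p = 256: qd = 3172 - 7·256 = 1380 and qs = 6·256 - 1248 = 288.
Quantity traded falls to 288. At q = 288 the demand price is (3172 - 288)/7 = 412 and the supply price is (1248 + 288)/6 = 256.
Deadweight loss = ½ · (412 - 256) · (792 - 288) = ½ · 156 · 504 = 39312.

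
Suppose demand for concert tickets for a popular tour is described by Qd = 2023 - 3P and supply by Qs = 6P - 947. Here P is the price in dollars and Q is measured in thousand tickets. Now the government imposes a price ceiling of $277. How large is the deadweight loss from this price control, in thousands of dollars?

Without the control the market clears where 2023 - 3P = 6P - 947, i.e. P* = 330 and Q* = 1033.
Since 277 < 330, the ceiling is binding.
At P = 277: Qd = 2023 - 3·277 = 1192 and Qs = 6·277 - 947 = 715.
Quantity traded falls to 715. At Q = 715 the demand price is (2023 - 715)/3 = 436 and the supply price is (947 + 715)/6 = 277.
Deadweight loss = ½ · (436 - 277) · (1033 - 715) = ½ · 159 · 318 = 25281.

25281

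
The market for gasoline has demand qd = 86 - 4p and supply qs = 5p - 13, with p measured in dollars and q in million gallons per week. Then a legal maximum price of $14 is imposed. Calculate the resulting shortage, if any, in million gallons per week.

0

In a free market, 86 - 4p = 5p - 13 gives the equilibrium p* = 11, q* = 42.
Since 14 is above p* = 11, the ceiling does not bind and the free-market outcome prevails.
Since the control does not bind, there is no shortage.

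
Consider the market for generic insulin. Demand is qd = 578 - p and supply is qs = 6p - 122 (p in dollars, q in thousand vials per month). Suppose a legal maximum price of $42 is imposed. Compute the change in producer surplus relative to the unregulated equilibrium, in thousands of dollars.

Without the control the market clears where 578 - p = 6p - 122, i.e. p* = 100 and q* = 478.
The ceiling of 42 is below the equilibrium price 100, so it binds.
At p = 42: qd = 578 - 42 = 536 and qs = 6·42 - 122 = 130.
Producer surplus without the control is ½ · (100 - 61/3) · 478 = 57121/3.
With the ceiling, producers sell 130 units at 42, so PS = ½ · (42 - 61/3) · 130 = 4225/3.
Change in producer surplus = 4225/3 - 57121/3 = -17632.

-17632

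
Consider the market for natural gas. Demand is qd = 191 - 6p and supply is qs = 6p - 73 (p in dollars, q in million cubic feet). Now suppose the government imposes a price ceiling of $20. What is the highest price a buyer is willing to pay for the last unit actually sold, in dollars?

24

Equilibrium: 191 - 6p = 6p - 73, so 264 = 12p and p* = 22, q* = 59.
Since 20 < 22, the ceiling is binding.
At p = 20: qd = 191 - 6·20 = 71 and qs = 6·20 - 73 = 47.
Only 47 units reach the market. On the demand curve, the marginal buyer's willingness to pay at q = 47 is (191 - 47)/6 = 24.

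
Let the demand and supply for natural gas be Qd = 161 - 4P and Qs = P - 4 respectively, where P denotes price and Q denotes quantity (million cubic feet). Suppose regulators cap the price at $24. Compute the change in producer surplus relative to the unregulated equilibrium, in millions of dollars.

Without the control the market clears where 161 - 4P = P - 4, i.e. P* = 33 and Q* = 29.
The ceiling of 24 is below the equilibrium price 33, so it binds.
At P = 24: Qd = 161 - 4·24 = 65 and Qs = 24 - 4 = 20.
Producer surplus without the control is ½ · (33 - 4) · 29 = 420.5.
With the ceiling, producers sell 20 units at 24, so PS = ½ · (24 - 4) · 20 = 200.
Change in producer surplus = 200 - 420.5 = -220.5.

-220.5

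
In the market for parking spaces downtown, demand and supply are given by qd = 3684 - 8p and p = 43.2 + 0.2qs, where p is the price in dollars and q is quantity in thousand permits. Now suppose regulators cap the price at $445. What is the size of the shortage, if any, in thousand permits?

Rearranging supply gives qs = 5p - 216. Setting quantity demanded equal to quantity supplied, 3684 - 8p = 5p - 216, gives p* = 300 and q* = 1284.
The ceiling of 445 is above the equilibrium price 300, so it is not binding; the market clears at p* = 300, q* = 1284.
Since the control does not bind, there is no shortage.

0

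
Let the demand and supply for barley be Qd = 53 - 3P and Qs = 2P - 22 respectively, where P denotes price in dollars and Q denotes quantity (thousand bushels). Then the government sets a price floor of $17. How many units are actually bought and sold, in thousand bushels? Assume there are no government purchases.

Equilibrium: 53 - 3P = 2P - 22, so 75 = 5P and P* = 15, Q* = 8.
Because the floor (17) lies above the market-clearing price, it is binding.
At P = 17: Qd = 53 - 3·17 = 2 and Qs = 2·17 - 22 = 12.
The quantity actually transacted is the short side, demand: 2.

2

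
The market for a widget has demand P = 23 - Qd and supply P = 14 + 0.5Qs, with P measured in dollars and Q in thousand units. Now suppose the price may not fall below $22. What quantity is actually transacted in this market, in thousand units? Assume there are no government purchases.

1

Rearranging demand gives Qd = 23 - P; rearranging supply gives Qs = 2P - 28. Equilibrium: 23 - P = 2P - 28, so 51 = 3P and P* = 17, Q* = 6.
The floor of 22 is above the equilibrium price 17, so it binds.
At P = 22: Qd = 23 - 22 = 1 and Qs = 2·22 - 28 = 16.
The quantity actually transacted is the short side, demand: 1.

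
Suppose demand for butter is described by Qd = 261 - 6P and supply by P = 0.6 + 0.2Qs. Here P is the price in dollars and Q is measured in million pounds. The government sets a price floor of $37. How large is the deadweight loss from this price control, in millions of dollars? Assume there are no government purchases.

Rearranging supply gives Qs = 5P - 3. Setting quantity demanded equal to quantity supplied, 261 - 6P = 5P - 3, gives P* = 24 and Q* = 117.
Since 37 > 24, the floor is binding.
At P = 37: Qd = 261 - 6·37 = 39 and Qs = 5·37 - 3 = 182.
Quantity traded falls to 39. At Q = 39 the demand price is (261 - 39)/6 = 37 and the supply price is (3 + 39)/5 = 8.4.
Deadweight loss = ½ · (37 - 8.4) · (117 - 39) = ½ · 28.6 · 78 = 1115.4.

1115.4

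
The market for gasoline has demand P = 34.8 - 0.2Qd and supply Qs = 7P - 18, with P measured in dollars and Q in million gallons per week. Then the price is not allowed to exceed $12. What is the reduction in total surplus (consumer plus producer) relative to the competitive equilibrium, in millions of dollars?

134.4

Rearranging demand gives Qd = 174 - 5P. Without the control the market clears where 174 - 5P = 7P - 18, i.e. P* = 16 and Q* = 94.
Because the ceiling (12) lies below the market-clearing price, it is binding.
At P = 12: Qd = 174 - 5·12 = 114 and Qs = 7·12 - 18 = 66.
Quantity traded falls to 66. At Q = 66 the demand price is (174 - 66)/5 = 21.6 and the supply price is (18 + 66)/7 = 12.
Deadweight loss = ½ · (21.6 - 12) · (94 - 66) = ½ · 9.6 · 28 = 134.4.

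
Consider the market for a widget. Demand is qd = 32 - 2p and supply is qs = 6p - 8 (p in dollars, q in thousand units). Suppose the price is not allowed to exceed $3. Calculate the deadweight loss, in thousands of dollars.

In a free market, 32 - 2p = 6p - 8 gives the equilibrium p* = 5, q* = 22.
The ceiling of 3 is below the equilibrium price 5, so it binds.
At p = 3: qd = 32 - 2·3 = 26 and qs = 6·3 - 8 = 10.
Quantity traded falls to 10. At q = 10 the demand price is (32 - 10)/2 = 11 and the supply price is (8 + 10)/6 = 3.
Deadweight loss = ½ · (11 - 3) · (22 - 10) = ½ · 8 · 12 = 48.

48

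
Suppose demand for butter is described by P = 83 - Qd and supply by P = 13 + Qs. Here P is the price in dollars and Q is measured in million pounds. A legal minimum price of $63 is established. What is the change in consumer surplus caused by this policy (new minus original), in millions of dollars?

-412.5

Rearranging demand gives Qd = 83 - P; rearranging supply gives Qs = P - 13. In a free market, 83 - P = P - 13 gives the equilibrium P* = 48, Q* = 35.
Since 63 > 48, the floor is binding.
At P = 63: Qd = 83 - 63 = 20 and Qs = 63 - 13 = 50.
Consumer surplus without the control is ½ · (83 - 48) · 35 = 612.5.
With the floor, consumers buy 20 units at 63, so CS = ½ · (83 - 63) · 20 = 200.
Change in consumer surplus = 200 - 612.5 = -412.5.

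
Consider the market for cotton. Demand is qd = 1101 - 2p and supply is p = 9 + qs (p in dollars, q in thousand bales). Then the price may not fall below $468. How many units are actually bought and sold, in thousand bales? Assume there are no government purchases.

Rearranging supply gives qs = p - 9. In a free market, 1101 - 2p = p - 9 gives the equilibrium p* = 370, q* = 361.
The floor of 468 is above the equilibrium price 370, so it binds.
At p = 468: qd = 1101 - 2·468 = 165 and qs = 468 - 9 = 459.
The quantity actually transacted is the short side, demand: 165.

165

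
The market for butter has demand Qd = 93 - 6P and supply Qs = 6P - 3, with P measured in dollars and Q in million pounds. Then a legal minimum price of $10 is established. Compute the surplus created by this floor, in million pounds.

24

In a free market, 93 - 6P = 6P - 3 gives the equilibrium P* = 8, Q* = 45.
Because the floor (10) lies above the market-clearing price, it is binding.
At P = 10: Qd = 93 - 6·10 = 33 and Qs = 6·10 - 3 = 57.
Surplus = Qs - Qd = 57 - 33 = 24.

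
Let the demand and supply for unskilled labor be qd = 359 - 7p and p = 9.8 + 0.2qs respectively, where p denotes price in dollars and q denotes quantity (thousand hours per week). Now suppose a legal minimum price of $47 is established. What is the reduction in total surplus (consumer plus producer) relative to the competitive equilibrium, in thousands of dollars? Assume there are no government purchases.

Rearranging supply gives qs = 5p - 49. Without the control the market clears where 359 - 7p = 5p - 49, i.e. p* = 34 and q* = 121.
Since 47 > 34, the floor is binding.
At p = 47: qd = 359 - 7·47 = 30 and qs = 5·47 - 49 = 186.
Quantity traded falls to 30. At q = 30 the demand price is (359 - 30)/7 = 47 and the supply price is (49 + 30)/5 = 15.8.
Deadweight loss = ½ · (47 - 15.8) · (121 - 30) = ½ · 31.2 · 91 = 1419.6.

1419.6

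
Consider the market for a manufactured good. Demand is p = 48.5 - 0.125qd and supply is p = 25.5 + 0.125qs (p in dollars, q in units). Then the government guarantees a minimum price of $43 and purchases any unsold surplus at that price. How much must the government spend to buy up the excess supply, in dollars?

Rearranging demand gives qd = 388 - 8p; rearranging supply gives qs = 8p - 204. Setting quantity demanded equal to quantity supplied, 388 - 8p = 8p - 204, gives p* = 37 and q* = 92.
Since 43 > 37, the floor is binding.
At p = 43: qd = 388 - 8·43 = 44 and qs = 8·43 - 204 = 140.
Surplus = qs - qd = 96.
Government expenditure = surplus × support price = 96 × 43 = 4128.

4128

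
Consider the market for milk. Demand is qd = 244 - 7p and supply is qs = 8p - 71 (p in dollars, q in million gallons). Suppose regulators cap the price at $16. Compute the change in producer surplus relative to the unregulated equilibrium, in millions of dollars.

-385

Without the control the market clears where 244 - 7p = 8p - 71, i.e. p* = 21 and q* = 97.
The ceiling of 16 is below the equilibrium price 21, so it binds.
At p = 16: qd = 244 - 7·16 = 132 and qs = 8·16 - 71 = 57.
Producer surplus without the control is ½ · (21 - 8.875) · 97 = 588.0625.
With the ceiling, producers sell 57 units at 16, so PS = ½ · (16 - 8.875) · 57 = 203.0625.
Change in producer surplus = 203.0625 - 588.0625 = -385.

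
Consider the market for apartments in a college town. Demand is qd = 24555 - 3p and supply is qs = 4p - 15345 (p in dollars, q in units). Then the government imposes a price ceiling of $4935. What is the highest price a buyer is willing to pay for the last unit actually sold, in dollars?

6720

Setting quantity demanded equal to quantity supplied, 24555 - 3p = 4p - 15345, gives p* = 5700 and q* = 7455.
The ceiling of 4935 is below the equilibrium price 5700, so it binds.
At p = 4935: qd = 24555 - 3·4935 = 9750 and qs = 4·4935 - 15345 = 4395.
Only 4395 units reach the market. On the demand curve, the marginal buyer's willingness to pay at q = 4395 is (24555 - 4395)/3 = 6720.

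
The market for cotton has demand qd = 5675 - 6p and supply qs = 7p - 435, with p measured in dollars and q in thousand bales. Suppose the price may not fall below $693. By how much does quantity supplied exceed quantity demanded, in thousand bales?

2899

Equilibrium: 5675 - 6p = 7p - 435, so 6110 = 13p and p* = 470, q* = 2855.
The floor of 693 is above the equilibrium price 470, so it binds.
At p = 693: qd = 5675 - 6·693 = 1517 and qs = 7·693 - 435 = 4416.
Surplus = qs - qd = 4416 - 1517 = 2899.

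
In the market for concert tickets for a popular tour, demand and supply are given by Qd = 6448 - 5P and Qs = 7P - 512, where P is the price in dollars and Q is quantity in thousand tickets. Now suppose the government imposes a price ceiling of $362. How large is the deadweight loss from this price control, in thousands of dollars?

In a free market, 6448 - 5P = 7P - 512 gives the equilibrium P* = 580, Q* = 3548.
Since 362 < 580, the ceiling is binding.
At P = 362: Qd = 6448 - 5·362 = 4638 and Qs = 7·362 - 512 = 2022.
Quantity traded falls to 2022. At Q = 2022 the demand price is (6448 - 2022)/5 = 885.2 and the supply price is (512 + 2022)/7 = 362.
Deadweight loss = ½ · (885.2 - 362) · (3548 - 2022) = ½ · 523.2 · 1526 = 399201.6.

399201.6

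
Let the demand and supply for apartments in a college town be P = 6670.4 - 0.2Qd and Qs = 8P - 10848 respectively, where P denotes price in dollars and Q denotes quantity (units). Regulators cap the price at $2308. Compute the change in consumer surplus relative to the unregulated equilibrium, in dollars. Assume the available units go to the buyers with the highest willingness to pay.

Rearranging demand gives Qd = 33352 - 5P. In a free market, 33352 - 5P = 8P - 10848 gives the equilibrium P* = 3400, Q* = 16352.
The ceiling of 2308 is below the equilibrium price 3400, so it binds.
At P = 2308: Qd = 33352 - 5·2308 = 21812 and Qs = 8·2308 - 10848 = 7616.
Consumer surplus without the control is ½ · (6670.4 - 3400) · 16352 = 26738790.4.
With the ceiling, 7616 units are sold at 2308 (assume they go to the highest-value buyers). The demand price at Q = 7616 is 5147.2, so CS = ½ · [(6670.4 - 2308) + (5147.2 - 2308)] · 7616 = 27423692.8.
Change in consumer surplus = 27423692.8 - 26738790.4 = 684902.4.

684902.4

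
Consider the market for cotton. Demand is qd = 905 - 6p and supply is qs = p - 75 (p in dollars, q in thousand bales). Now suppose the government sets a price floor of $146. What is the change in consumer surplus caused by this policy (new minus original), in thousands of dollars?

-282

Setting quantity demanded equal to quantity supplied, 905 - 6p = p - 75, gives p* = 140 and q* = 65.
Since 146 > 140, the floor is binding.
At p = 146: qd = 905 - 6·146 = 29 and qs = 146 - 75 = 71.
Consumer surplus without the control is ½ · (905/6 - 140) · 65 = 4225/12.
With the floor, consumers buy 29 units at 146, so CS = ½ · (905/6 - 146) · 29 = 841/12.
Change in consumer surplus = 841/12 - 4225/12 = -282.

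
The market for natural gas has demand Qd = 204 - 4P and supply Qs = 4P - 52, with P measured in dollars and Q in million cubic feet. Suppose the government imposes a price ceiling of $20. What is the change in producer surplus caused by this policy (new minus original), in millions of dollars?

-624

Equilibrium: 204 - 4P = 4P - 52, so 256 = 8P and P* = 32, Q* = 76.
Because the ceiling (20) lies below the market-clearing price, it is binding.
At P = 20: Qd = 204 - 4·20 = 124 and Qs = 4·20 - 52 = 28.
Producer surplus without the control is ½ · (32 - 13) · 76 = 722.
With the ceiling, producers sell 28 units at 20, so PS = ½ · (20 - 13) · 28 = 98.
Change in producer surplus = 98 - 722 = -624.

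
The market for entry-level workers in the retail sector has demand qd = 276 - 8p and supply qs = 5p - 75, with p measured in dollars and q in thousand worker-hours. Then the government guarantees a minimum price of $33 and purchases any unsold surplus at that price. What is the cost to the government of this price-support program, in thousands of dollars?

Setting quantity demanded equal to quantity supplied, 276 - 8p = 5p - 75, gives p* = 27 and q* = 60.
The floor of 33 is above the equilibrium price 27, so it binds.
At p = 33: qd = 276 - 8·33 = 12 and qs = 5·33 - 75 = 90.
Surplus = qs - qd = 78.
Government expenditure = surplus × support price = 78 × 33 = 2574.

2574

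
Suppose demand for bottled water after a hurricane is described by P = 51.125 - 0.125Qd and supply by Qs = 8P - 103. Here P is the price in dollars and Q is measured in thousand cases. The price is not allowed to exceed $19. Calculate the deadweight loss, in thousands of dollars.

1352

Rearranging demand gives Qd = 409 - 8P. Setting quantity demanded equal to quantity supplied, 409 - 8P = 8P - 103, gives P* = 32 and Q* = 153.
Since 19 < 32, the ceiling is binding.
At P = 19: Qd = 409 - 8·19 = 257 and Qs = 8·19 - 103 = 49.
Quantity traded falls to 49. At Q = 49 the demand price is (409 - 49)/8 = 45 and the supply price is (103 + 49)/8 = 19.
Deadweight loss = ½ · (45 - 19) · (153 - 49) = ½ · 26 · 104 = 1352.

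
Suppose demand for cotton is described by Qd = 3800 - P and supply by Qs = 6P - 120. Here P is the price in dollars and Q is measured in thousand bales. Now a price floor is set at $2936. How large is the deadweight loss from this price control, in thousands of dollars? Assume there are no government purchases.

3293136

Setting quantity demanded equal to quantity supplied, 3800 - P = 6P - 120, gives P* = 560 and Q* = 3240.
Since 2936 > 560, the floor is binding.
At P = 2936: Qd = 3800 - 2936 = 864 and Qs = 6·2936 - 120 = 17496.
Quantity traded falls to 864. At Q = 864 the demand price is 3800 - 864 = 2936 and the supply price is (120 + 864)/6 = 164.
Deadweight loss = ½ · (2936 - 164) · (3240 - 864) = ½ · 2772 · 2376 = 3293136.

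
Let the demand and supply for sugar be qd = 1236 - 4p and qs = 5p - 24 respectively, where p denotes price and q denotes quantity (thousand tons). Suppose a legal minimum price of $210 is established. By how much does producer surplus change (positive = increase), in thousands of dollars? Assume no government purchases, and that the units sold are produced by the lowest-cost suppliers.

In a free market, 1236 - 4p = 5p - 24 gives the equilibrium p* = 140, q* = 676.
Because the floor (210) lies above the market-clearing price, it is binding.
At p = 210: qd = 1236 - 4·210 = 396 and qs = 5·210 - 24 = 1026.
Producer surplus without the control is ½ · (140 - 4.8) · 676 = 45697.6.
With the floor, 396 units are sold at 210. The supply price at q = 396 is 84, so PS = ½ · [(210 - 4.8) + (210 - 84)] · 396 = 65577.6.
Change in producer surplus = 65577.6 - 45697.6 = 19880.

19880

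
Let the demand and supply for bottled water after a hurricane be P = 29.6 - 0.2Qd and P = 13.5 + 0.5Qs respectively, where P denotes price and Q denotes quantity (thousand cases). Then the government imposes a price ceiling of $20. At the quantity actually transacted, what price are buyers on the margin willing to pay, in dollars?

27

Rearranging demand gives Qd = 148 - 5P; rearranging supply gives Qs = 2P - 27. Without the control the market clears where 148 - 5P = 2P - 27, i.e. P* = 25 and Q* = 23.
The ceiling of 20 is below the equilibrium price 25, so it binds.
At P = 20: Qd = 148 - 5·20 = 48 and Qs = 2·20 - 27 = 13.
Only 13 units reach the market. On the demand curve, the marginal buyer's willingness to pay at Q = 13 is (148 - 13)/5 = 27.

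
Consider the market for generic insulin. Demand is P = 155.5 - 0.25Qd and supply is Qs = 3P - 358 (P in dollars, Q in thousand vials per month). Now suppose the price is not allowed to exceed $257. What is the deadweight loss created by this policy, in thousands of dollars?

Rearranging demand gives Qd = 622 - 4P. Without the control the market clears where 622 - 4P = 3P - 358, i.e. P* = 140 and Q* = 62.
The ceiling of 257 is above the equilibrium price 140, so it is not binding; the market clears at P* = 140, Q* = 62.
Since the control does not bind, no trades are prevented and deadweight loss is zero.

0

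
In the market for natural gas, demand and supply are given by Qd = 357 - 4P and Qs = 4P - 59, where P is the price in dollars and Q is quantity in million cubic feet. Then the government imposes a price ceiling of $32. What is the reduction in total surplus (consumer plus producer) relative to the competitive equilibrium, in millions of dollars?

Setting quantity demanded equal to quantity supplied, 357 - 4P = 4P - 59, gives P* = 52 and Q* = 149.
Since 32 < 52, the ceiling is binding.
At P = 32: Qd = 357 - 4·32 = 229 and Qs = 4·32 - 59 = 69.
Quantity traded falls to 69. At Q = 69 the demand price is (357 - 69)/4 = 72 and the supply price is (59 + 69)/4 = 32.
Deadweight loss = ½ · (72 - 32) · (149 - 69) = ½ · 40 · 80 = 1600.

1600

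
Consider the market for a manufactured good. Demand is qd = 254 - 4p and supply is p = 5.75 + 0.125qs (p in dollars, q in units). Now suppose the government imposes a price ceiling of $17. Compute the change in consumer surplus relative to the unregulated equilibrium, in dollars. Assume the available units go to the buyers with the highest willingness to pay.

Rearranging supply gives qs = 8p - 46. Equilibrium: 254 - 4p = 8p - 46, so 300 = 12p and p* = 25, q* = 154.
Since 17 < 25, the ceiling is binding.
At p = 17: qd = 254 - 4·17 = 186 and qs = 8·17 - 46 = 90.
Consumer surplus without the control is ½ · (63.5 - 25) · 154 = 2964.5.
With the ceiling, 90 units are sold at 17 (assume they go to the highest-value buyers). The demand price at q = 90 is 41, so CS = ½ · [(63.5 - 17) + (41 - 17)] · 90 = 3172.5.
Change in consumer surplus = 3172.5 - 2964.5 = 208.

208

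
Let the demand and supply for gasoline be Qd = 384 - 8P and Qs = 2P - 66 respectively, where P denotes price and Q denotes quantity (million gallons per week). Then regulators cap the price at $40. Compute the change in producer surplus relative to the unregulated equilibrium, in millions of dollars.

Setting quantity demanded equal to quantity supplied, 384 - 8P = 2P - 66, gives P* = 45 and Q* = 24.
The ceiling of 40 is below the equilibrium price 45, so it binds.
At P = 40: Qd = 384 - 8·40 = 64 and Qs = 2·40 - 66 = 14.
Producer surplus without the control is ½ · (45 - 33) · 24 = 144.
With the ceiling, producers sell 14 units at 40, so PS = ½ · (40 - 33) · 14 = 49.
Change in producer surplus = 49 - 144 = -95.

-95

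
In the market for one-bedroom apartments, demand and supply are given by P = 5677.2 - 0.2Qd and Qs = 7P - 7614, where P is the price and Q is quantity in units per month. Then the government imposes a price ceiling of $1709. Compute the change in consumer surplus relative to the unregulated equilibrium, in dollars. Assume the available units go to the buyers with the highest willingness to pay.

Rearranging demand gives Qd = 28386 - 5P. Setting quantity demanded equal to quantity supplied, 28386 - 5P = 7P - 7614, gives P* = 3000 and Q* = 13386.
The ceiling of 1709 is below the equilibrium price 3000, so it binds.
At P = 1709: Qd = 28386 - 5·1709 = 19841 and Qs = 7·1709 - 7614 = 4349.
Consumer surplus without the control is ½ · (5677.2 - 3000) · 13386 = 17918499.6.
With the ceiling, 4349 units are sold at 1709 (assume they go to the highest-value buyers). The demand price at Q = 4349 is 4807.4, so CS = ½ · [(5677.2 - 1709) + (4807.4 - 1709)] · 4349 = 15366321.7.
Change in consumer surplus = 15366321.7 - 17918499.6 = -2552177.9.

-2552177.9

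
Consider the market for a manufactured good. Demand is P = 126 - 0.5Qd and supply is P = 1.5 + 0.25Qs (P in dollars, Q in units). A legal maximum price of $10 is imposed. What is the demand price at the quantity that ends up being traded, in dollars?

109

Rearranging demand gives Qd = 252 - 2P; rearranging supply gives Qs = 4P - 6. Equilibrium: 252 - 2P = 4P - 6, so 258 = 6P and P* = 43, Q* = 166.
Since 10 < 43, the ceiling is binding.
At P = 10: Qd = 252 - 2·10 = 232 and Qs = 4·10 - 6 = 34.
Only 34 units reach the market. On the demand curve, the marginal buyer's willingness to pay at Q = 34 is (252 - 34)/2 = 109.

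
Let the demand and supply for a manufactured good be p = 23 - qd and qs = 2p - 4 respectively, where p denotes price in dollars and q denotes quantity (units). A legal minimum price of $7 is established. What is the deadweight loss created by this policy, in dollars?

Rearranging demand gives qd = 23 - p. Equilibrium: 23 - p = 2p - 4, so 27 = 3p and p* = 9, q* = 14.
Since 7 is below p* = 9, the floor does not bind and the free-market outcome prevails.
Since the control does not bind, no trades are prevented and deadweight loss is zero.

0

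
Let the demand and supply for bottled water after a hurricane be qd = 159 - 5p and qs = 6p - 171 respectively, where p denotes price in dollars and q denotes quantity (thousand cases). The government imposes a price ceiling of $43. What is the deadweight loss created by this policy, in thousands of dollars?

Equilibrium: 159 - 5p = 6p - 171, so 330 = 11p and p* = 30, q* = 9.
The ceiling of 43 is above the equilibrium price 30, so it is not binding; the market clears at p* = 30, q* = 9.
Since the control does not bind, no trades are prevented and deadweight loss is zero.

0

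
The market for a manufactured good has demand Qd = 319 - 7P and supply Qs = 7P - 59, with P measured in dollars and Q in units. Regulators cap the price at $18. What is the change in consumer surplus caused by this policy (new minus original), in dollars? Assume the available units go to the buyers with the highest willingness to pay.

319.5

Without the control the market clears where 319 - 7P = 7P - 59, i.e. P* = 27 and Q* = 130.
Because the ceiling (18) lies below the market-clearing price, it is binding.
At P = 18: Qd = 319 - 7·18 = 193 and Qs = 7·18 - 59 = 67.
Consumer surplus without the control is ½ · (319/7 - 27) · 130 = 8450/7.
With the ceiling, 67 units are sold at 18 (assume they go to the highest-value buyers). The demand price at Q = 67 is 36, so CS = ½ · [(319/7 - 18) + (36 - 18)] · 67 = 21373/14.
Change in consumer surplus = 21373/14 - 8450/7 = 319.5.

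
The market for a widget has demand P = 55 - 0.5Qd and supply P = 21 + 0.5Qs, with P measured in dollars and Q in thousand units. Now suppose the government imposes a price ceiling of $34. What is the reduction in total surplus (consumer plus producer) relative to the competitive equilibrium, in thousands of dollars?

Rearranging demand gives Qd = 110 - 2P; rearranging supply gives Qs = 2P - 42. Setting quantity demanded equal to quantity supplied, 110 - 2P = 2P - 42, gives P* = 38 and Q* = 34.
Because the ceiling (34) lies below the market-clearing price, it is binding.
At P = 34: Qd = 110 - 2·34 = 42 and Qs = 2·34 - 42 = 26.
Quantity traded falls to 26. At Q = 26 the demand price is (110 - 26)/2 = 42 and the supply price is (42 + 26)/2 = 34.
Deadweight loss = ½ · (42 - 34) · (34 - 26) = ½ · 8 · 8 = 32.

32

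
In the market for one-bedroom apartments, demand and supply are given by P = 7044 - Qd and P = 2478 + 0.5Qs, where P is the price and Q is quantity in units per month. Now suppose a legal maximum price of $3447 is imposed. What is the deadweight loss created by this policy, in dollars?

917427

Rearranging demand gives Qd = 7044 - P; rearranging supply gives Qs = 2P - 4956. Setting quantity demanded equal to quantity supplied, 7044 - P = 2P - 4956, gives P* = 4000 and Q* = 3044.
Since 3447 < 4000, the ceiling is binding.
At P = 3447: Qd = 7044 - 3447 = 3597 and Qs = 2·3447 - 4956 = 1938.
Quantity traded falls to 1938. At Q = 1938 the demand price is 7044 - 1938 = 5106 and the supply price is (4956 + 1938)/2 = 3447.
Deadweight loss = ½ · (5106 - 3447) · (3044 - 1938) = ½ · 1659 · 1106 = 917427.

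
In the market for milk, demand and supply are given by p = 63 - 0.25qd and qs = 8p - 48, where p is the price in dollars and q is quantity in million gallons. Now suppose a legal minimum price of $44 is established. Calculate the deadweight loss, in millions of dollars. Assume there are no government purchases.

Rearranging demand gives qd = 252 - 4p. Equilibrium: 252 - 4p = 8p - 48, so 300 = 12p and p* = 25, q* = 152.
Since 44 > 25, the floor is binding.
At p = 44: qd = 252 - 4·44 = 76 and qs = 8·44 - 48 = 304.
Quantity traded falls to 76. At q = 76 the demand price is (252 - 76)/4 = 44 and the supply price is (48 + 76)/8 = 15.5.
Deadweight loss = ½ · (44 - 15.5) · (152 - 76) = ½ · 28.5 · 76 = 1083.

1083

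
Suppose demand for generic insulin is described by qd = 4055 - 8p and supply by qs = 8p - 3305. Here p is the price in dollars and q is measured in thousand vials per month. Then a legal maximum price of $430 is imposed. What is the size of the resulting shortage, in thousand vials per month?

480

Without the control the market clears where 4055 - 8p = 8p - 3305, i.e. p* = 460 and q* = 375.
Since 430 < 460, the ceiling is binding.
At p = 430: qd = 4055 - 8·430 = 615 and qs = 8·430 - 3305 = 135.
Shortage = qd - qs = 615 - 135 = 480.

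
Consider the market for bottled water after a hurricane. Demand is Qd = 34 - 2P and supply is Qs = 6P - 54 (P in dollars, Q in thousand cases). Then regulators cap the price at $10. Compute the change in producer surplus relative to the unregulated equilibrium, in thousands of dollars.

-9

Setting quantity demanded equal to quantity supplied, 34 - 2P = 6P - 54, gives P* = 11 and Q* = 12.
The ceiling of 10 is below the equilibrium price 11, so it binds.
At P = 10: Qd = 34 - 2·10 = 14 and Qs = 6·10 - 54 = 6.
Producer surplus without the control is ½ · (11 - 9) · 12 = 12.
With the ceiling, producers sell 6 units at 10, so PS = ½ · (10 - 9) · 6 = 3.
Change in producer surplus = 3 - 12 = -9.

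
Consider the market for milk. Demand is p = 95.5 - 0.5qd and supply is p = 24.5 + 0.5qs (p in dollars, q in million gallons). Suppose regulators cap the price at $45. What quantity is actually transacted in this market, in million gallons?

Rearranging demand gives qd = 191 - 2p; rearranging supply gives qs = 2p - 49. In a free market, 191 - 2p = 2p - 49 gives the equilibrium p* = 60, q* = 71.
The ceiling of 45 is below the equilibrium price 60, so it binds.
At p = 45: qd = 191 - 2·45 = 101 and qs = 2·45 - 49 = 41.
The quantity actually transacted is the short side, supply: 41.

41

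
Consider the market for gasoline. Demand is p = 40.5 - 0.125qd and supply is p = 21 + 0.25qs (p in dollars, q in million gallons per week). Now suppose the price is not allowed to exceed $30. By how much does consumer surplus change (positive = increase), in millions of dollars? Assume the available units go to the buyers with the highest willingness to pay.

128

Rearranging demand gives qd = 324 - 8p; rearranging supply gives qs = 4p - 84. Equilibrium: 324 - 8p = 4p - 84, so 408 = 12p and p* = 34, q* = 52.
Because the ceiling (30) lies below the market-clearing price, it is binding.
At p = 30: qd = 324 - 8·30 = 84 and qs = 4·30 - 84 = 36.
Consumer surplus without the control is ½ · (40.5 - 34) · 52 = 169.
With the ceiling, 36 units are sold at 30 (assume they go to the highest-value buyers). The demand price at q = 36 is 36, so CS = ½ · [(40.5 - 30) + (36 - 30)] · 36 = 297.
Change in consumer surplus = 297 - 169 = 128.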